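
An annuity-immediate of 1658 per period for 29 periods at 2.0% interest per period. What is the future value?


FV = PMT * ((1+i)^n - 1) / i
= 1658 * ((1.02)^29 - 1) / 0.02
= 1658 * (1.775845 - 1) / 0.02
= 64317.5248


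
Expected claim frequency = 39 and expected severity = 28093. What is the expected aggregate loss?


E[S] = E[N] * E[X]
= 39 * 28093
= 1.0956e+06


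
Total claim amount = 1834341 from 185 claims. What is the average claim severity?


severity = total / number
= 1834341 / 185
= 9915.3568


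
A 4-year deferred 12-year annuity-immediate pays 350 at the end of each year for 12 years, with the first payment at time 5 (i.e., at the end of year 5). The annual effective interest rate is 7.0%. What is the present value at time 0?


PV at time 4 of the 12-year annuity-immediate:
a_n = 350 * (1-(1+0.07)^(-12))/0.07 = 2779.9402
Discount back 4 years to time 0:
PV = 2779.9402 * (1+0.07)^(-4)
= 2779.9402 * 0.762895
= 2120.8031


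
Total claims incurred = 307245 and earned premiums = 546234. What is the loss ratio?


Loss ratio = claims / premiums
= 307245 / 546234
= 0.5625


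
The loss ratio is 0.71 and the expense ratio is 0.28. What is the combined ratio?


Combined ratio = loss ratio + expense ratio
= 0.71 + 0.28
= 0.99


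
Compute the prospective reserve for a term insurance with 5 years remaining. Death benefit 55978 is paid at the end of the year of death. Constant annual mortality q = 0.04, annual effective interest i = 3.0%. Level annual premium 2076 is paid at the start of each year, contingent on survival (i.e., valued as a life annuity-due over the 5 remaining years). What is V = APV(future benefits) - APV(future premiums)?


v = 1/(1+i) = 0.970874
APV(future benefits) per unit = sum_{k=0}^{4} k_p_x * q * v^(k+1) = 0.169516
APV(future benefits) = 55978 * 0.169516 = 9489.1458
Life annuity-due factor ä_{x:5} = sum_{k=0}^{4} k_p_x * v^k = 4.365027
APV(future premiums) = 2076 * 4.365027 = 9061.7969
V = 9489.1458 - 9061.7969
= 427.3489


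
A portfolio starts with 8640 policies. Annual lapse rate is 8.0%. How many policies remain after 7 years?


remaining = initial * (1 - lapse)^years
= 8640 * (1 - 0.08)^7
= 8640 * 0.557847
= 4819.7946


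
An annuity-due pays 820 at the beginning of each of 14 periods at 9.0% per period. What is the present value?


PV_due = PMT * (1-(1+i)^(-n))/i * (1+i)
PV_immediate = 6384.6433
PV_due = 6384.6433 * 1.09
= 6959.2612


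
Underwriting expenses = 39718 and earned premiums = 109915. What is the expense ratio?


Expense ratio = expenses / premiums
= 39718 / 109915
= 0.3614


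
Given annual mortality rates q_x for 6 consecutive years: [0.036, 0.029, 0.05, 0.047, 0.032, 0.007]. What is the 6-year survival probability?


p_k = 1 - q_k for each year
Survival = product of (1 - q_k)
= 0.964 * 0.971 * 0.95 * 0.953 * 0.968 * 0.993
= 0.8146


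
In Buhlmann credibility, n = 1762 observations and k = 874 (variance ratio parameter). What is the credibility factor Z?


Z = n / (n + k)
= 1762 / (1762 + 874)
= 1762 / 2636
= 0.6684


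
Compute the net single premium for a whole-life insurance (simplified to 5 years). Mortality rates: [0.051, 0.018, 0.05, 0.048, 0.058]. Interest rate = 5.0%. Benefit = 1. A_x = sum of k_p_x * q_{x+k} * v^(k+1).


v = 0.952381
Year 0: k_p_x=1.0, q=0.051, term=0.048571
Year 1: k_p_x=0.949, q=0.018, term=0.015494
Year 2: k_p_x=0.931918, q=0.05, term=0.040251
Year 3: k_p_x=0.885322, q=0.048, term=0.034961
Year 4: k_p_x=0.842827, q=0.058, term=0.038302
A_x = 0.1776


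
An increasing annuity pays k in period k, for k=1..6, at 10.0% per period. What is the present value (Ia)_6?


(Ia)_n = sum_{k=1}^{n} k * v^k, v = 1/(1+i)
v = 0.909091
Sum computed term by term:
(Ia)_6 = 14.0394


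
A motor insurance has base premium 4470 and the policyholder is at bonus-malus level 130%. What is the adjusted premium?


adjusted = base * BM_level / 100
= 4470 * 130 / 100
= 4470 * 1.3
= 5811.0


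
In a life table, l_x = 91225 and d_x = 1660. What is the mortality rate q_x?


q_x = d_x / l_x
= 1660 / 91225
= 0.0182


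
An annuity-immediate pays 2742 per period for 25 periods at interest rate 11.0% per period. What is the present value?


PV = PMT * (1 - (1+i)^(-n)) / i
= 2742 * (1 - (1+0.11)^(-25)) / 0.11
= 2742 * (1 - 0.073608) / 0.11
= 2742 * 8.421745
= 23092.4239


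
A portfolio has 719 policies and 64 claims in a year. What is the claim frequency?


frequency = claims / policies
= 64 / 719
= 0.089


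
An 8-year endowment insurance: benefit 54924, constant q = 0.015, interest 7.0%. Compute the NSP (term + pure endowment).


Term component = 4693.8046
Pure endowment = 8_p_x * v^8 * benefit = 0.886115 * 0.582009 * 54924 = 28325.7737
NSP = 33019.5783


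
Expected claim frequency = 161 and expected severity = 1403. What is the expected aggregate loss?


E[S] = E[N] * E[X]
= 161 * 1403
= 225883


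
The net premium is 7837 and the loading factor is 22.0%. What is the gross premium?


Gross = net * (1 + loading)
= 7837 * (1 + 0.22)
= 7837 * 1.22
= 9561.14


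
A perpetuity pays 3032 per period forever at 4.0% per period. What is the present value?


PV = PMT / i
= 3032 / 0.04
= 75800.0


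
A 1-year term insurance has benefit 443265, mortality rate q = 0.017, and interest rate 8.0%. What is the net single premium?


NSP = benefit * q * v
v = 1/(1+i) = 0.925926
NSP = 443265 * 0.017 * 0.925926
= 6977.3194


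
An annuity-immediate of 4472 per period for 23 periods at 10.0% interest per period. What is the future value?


FV = PMT * ((1+i)^n - 1) / i
= 4472 * ((1.1)^23 - 1) / 0.1
= 4472 * (8.954302 - 1) / 0.1
= 355716.4048


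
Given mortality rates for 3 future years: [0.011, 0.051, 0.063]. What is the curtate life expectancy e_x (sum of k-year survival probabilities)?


e_x = sum_{k=1}^{n} k_p_x
k_p_x values:
  1_p_x = 0.989
  2_p_x = 0.938561
  3_p_x = 0.879432
e_x = 2.807


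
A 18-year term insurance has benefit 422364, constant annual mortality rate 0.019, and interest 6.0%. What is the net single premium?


NSP = benefit * sum_{k=0}^{n-1} k_p_x * q * v^(k+1)
With constant q=0.019, v=0.943396
Sum = 0.180849
NSP = 422364 * 0.180849
= 76384.1499


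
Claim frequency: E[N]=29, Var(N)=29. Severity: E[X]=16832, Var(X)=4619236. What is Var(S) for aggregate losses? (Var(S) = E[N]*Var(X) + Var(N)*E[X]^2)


Var(S) = E[N]*Var(X) + Var(N)*E[X]^2
= 29*4619236 + 29*16832^2
= 133957844 + 8216170496
= 8.3501e+09


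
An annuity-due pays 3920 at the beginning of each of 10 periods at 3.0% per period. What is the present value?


PV_due = PMT * (1-(1+i)^(-n))/i * (1+i)
PV_immediate = 33438.3951
PV_due = 33438.3951 * 1.03
= 34441.547


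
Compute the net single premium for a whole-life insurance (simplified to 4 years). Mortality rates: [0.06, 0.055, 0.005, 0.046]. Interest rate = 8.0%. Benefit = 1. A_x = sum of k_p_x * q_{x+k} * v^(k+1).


v = 0.925926
Year 0: k_p_x=1.0, q=0.06, term=0.055556
Year 1: k_p_x=0.94, q=0.055, term=0.044324
Year 2: k_p_x=0.8883, q=0.005, term=0.003526
Year 3: k_p_x=0.883858, q=0.046, term=0.029884
A_x = 0.1333


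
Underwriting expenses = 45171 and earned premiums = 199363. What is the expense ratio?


Expense ratio = expenses / premiums
= 45171 / 199363
= 0.2266


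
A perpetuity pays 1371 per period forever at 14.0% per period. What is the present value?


PV = PMT / i
= 1371 / 0.14
= 9792.8571


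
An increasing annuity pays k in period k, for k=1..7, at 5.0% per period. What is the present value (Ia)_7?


(Ia)_n = sum_{k=1}^{n} k * v^k, v = 1/(1+i)
v = 0.952381
Sum computed term by term:
(Ia)_7 = 22.0185


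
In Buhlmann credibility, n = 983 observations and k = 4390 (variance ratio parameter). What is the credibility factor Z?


Z = n / (n + k)
= 983 / (983 + 4390)
= 983 / 5373
= 0.183


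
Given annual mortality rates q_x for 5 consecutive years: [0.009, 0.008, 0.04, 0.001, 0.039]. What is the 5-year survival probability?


p_k = 1 - q_k for each year
Survival = product of (1 - q_k)
= 0.991 * 0.992 * 0.96 * 0.999 * 0.961
= 0.906


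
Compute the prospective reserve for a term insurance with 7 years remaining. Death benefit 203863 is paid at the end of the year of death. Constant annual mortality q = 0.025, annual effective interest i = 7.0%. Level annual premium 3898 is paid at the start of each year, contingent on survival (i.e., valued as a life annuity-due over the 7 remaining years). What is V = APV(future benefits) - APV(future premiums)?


v = 1/(1+i) = 0.934579
APV(future benefits) per unit = sum_{k=0}^{6} k_p_x * q * v^(k+1) = 0.125892
APV(future benefits) = 203863 * 0.125892 = 25664.745
Life annuity-due factor ä_{x:7} = sum_{k=0}^{6} k_p_x * v^k = 5.388183
APV(future premiums) = 3898 * 5.388183 = 21003.1361
V = 25664.745 - 21003.1361
= 4661.6089


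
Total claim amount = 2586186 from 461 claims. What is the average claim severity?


severity = total / number
= 2586186 / 461
= 5609.9479


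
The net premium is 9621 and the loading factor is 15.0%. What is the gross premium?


Gross = net * (1 + loading)
= 9621 * (1 + 0.15)
= 9621 * 1.15
= 11064.15


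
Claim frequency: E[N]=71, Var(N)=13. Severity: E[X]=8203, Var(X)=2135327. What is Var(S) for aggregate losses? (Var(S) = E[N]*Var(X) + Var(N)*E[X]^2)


Var(S) = E[N]*Var(X) + Var(N)*E[X]^2
= 71*2135327 + 13*8203^2
= 151608217 + 874759717
= 1.0264e+09


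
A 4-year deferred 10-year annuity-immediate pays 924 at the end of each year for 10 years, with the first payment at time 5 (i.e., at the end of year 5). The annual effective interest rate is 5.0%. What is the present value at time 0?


PV at time 4 of the 10-year annuity-immediate:
a_n = 924 * (1-(1+0.05)^(-10))/0.05 = 7134.8831
Discount back 4 years to time 0:
PV = 7134.8831 * (1+0.05)^(-4)
= 7134.8831 * 0.822702
= 5869.886


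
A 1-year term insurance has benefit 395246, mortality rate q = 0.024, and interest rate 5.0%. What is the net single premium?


NSP = benefit * q * v
v = 1/(1+i) = 0.952381
NSP = 395246 * 0.024 * 0.952381
= 9034.1943


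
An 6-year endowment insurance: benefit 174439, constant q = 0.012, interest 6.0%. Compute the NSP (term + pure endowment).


Term component = 10009.8346
Pure endowment = 6_p_x * v^6 * benefit = 0.930126 * 0.704961 * 174439 = 114379.9926
NSP = 124389.8272


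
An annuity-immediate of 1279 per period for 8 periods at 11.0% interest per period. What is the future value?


FV = PMT * ((1+i)^n - 1) / i
= 1279 * ((1.11)^8 - 1) / 0.11
= 1279 * (2.304538 - 1) / 0.11
= 15168.2164


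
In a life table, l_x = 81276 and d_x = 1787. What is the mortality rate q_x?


q_x = d_x / l_x
= 1787 / 81276
= 0.022


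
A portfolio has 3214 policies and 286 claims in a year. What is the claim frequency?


frequency = claims / policies
= 286 / 3214
= 0.089


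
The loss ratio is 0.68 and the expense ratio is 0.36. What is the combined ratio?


Combined ratio = loss ratio + expense ratio
= 0.68 + 0.36
= 1.04


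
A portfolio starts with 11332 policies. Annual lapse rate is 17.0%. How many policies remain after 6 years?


remaining = initial * (1 - lapse)^years
= 11332 * (1 - 0.17)^6
= 11332 * 0.32694
= 3704.8883


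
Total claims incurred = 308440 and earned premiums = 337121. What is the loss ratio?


Loss ratio = claims / premiums
= 308440 / 337121
= 0.9149


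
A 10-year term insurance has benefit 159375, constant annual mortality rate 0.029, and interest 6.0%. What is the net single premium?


NSP = benefit * sum_{k=0}^{n-1} k_p_x * q * v^(k+1)
With constant q=0.029, v=0.943396
Sum = 0.19028
NSP = 159375 * 0.19028
= 30325.8034


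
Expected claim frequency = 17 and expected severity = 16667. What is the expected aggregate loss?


E[S] = E[N] * E[X]
= 17 * 16667
= 283339


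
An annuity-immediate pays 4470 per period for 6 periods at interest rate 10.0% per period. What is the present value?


PV = PMT * (1 - (1+i)^(-n)) / i
= 4470 * (1 - (1+0.1)^(-6)) / 0.1
= 4470 * (1 - 0.564474) / 0.1
= 4470 * 4.355261
= 19468.0153


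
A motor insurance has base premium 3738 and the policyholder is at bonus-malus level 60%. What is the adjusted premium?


adjusted = base * BM_level / 100
= 3738 * 60 / 100
= 3738 * 0.6
= 2242.8


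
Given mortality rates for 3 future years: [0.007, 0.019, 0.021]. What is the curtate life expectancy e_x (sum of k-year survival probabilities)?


e_x = sum_{k=1}^{n} k_p_x
k_p_x values:
  1_p_x = 0.993
  2_p_x = 0.974133
  3_p_x = 0.953676
e_x = 2.9208


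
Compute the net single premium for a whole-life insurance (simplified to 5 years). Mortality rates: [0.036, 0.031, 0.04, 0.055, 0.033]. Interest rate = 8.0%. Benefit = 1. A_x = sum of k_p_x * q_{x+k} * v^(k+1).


v = 0.925926
Year 0: k_p_x=1.0, q=0.036, term=0.033333
Year 1: k_p_x=0.964, q=0.031, term=0.025621
Year 2: k_p_x=0.934116, q=0.04, term=0.029661
Year 3: k_p_x=0.896751, q=0.055, term=0.036253
Year 4: k_p_x=0.84743, q=0.033, term=0.019033
A_x = 0.1439


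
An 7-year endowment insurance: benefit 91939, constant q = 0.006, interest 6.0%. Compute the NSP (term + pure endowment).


Term component = 3028.7841
Pure endowment = 7_p_x * v^7 * benefit = 0.958748 * 0.665057 * 91939 = 58622.3751
NSP = 61651.1591


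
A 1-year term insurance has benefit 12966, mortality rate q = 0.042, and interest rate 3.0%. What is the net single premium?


NSP = benefit * q * v
v = 1/(1+i) = 0.970874
NSP = 12966 * 0.042 * 0.970874
= 528.7107


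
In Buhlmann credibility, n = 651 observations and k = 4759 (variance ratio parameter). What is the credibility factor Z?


Z = n / (n + k)
= 651 / (651 + 4759)
= 651 / 5410
= 0.1203


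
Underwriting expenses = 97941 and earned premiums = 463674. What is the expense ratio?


Expense ratio = expenses / premiums
= 97941 / 463674
= 0.2112


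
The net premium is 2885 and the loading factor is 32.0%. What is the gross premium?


Gross = net * (1 + loading)
= 2885 * (1 + 0.32)
= 2885 * 1.32
= 3808.2


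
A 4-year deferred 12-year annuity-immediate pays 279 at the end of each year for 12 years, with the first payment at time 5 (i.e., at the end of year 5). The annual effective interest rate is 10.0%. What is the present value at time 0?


PV at time 4 of the 12-year annuity-immediate:
a_n = 279 * (1-(1+0.1)^(-12))/0.1 = 1901.02
Discount back 4 years to time 0:
PV = 1901.02 * (1+0.1)^(-4)
= 1901.02 * 0.683013
= 1298.4223


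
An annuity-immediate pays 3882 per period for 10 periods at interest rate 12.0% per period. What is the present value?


PV = PMT * (1 - (1+i)^(-n)) / i
= 3882 * (1 - (1+0.12)^(-10)) / 0.12
= 3882 * (1 - 0.321973) / 0.12
= 3882 * 5.650223
= 21934.1658


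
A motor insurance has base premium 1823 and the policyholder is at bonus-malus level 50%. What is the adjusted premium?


adjusted = base * BM_level / 100
= 1823 * 50 / 100
= 1823 * 0.5
= 911.5


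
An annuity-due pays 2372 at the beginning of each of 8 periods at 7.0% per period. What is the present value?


PV_due = PMT * (1-(1+i)^(-n))/i * (1+i)
PV_immediate = 14163.9201
PV_due = 14163.9201 * 1.07
= 15155.3945


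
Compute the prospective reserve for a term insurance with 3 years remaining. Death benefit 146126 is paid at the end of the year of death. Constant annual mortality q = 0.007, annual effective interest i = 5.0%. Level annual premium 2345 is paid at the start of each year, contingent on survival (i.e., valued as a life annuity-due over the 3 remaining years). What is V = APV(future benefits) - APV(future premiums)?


v = 1/(1+i) = 0.952381
APV(future benefits) per unit = sum_{k=0}^{2} k_p_x * q * v^(k+1) = 0.018934
APV(future benefits) = 146126 * 0.018934 = 2766.7397
Life annuity-due factor ä_{x:3} = sum_{k=0}^{2} k_p_x * v^k = 2.84009
APV(future premiums) = 2345 * 2.84009 = 6660.0106
V = 2766.7397 - 6660.0106
= -3893.2708


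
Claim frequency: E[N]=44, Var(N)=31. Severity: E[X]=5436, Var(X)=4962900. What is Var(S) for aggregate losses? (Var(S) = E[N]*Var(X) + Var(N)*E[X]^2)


Var(S) = E[N]*Var(X) + Var(N)*E[X]^2
= 44*4962900 + 31*5436^2
= 218367600 + 916052976
= 1.1344e+09


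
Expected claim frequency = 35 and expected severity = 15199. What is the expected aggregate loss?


E[S] = E[N] * E[X]
= 35 * 15199
= 531965


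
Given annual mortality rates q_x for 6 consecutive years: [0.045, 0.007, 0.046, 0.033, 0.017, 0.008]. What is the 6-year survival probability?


p_k = 1 - q_k for each year
Survival = product of (1 - q_k)
= 0.955 * 0.993 * 0.954 * 0.967 * 0.983 * 0.992
= 0.8531


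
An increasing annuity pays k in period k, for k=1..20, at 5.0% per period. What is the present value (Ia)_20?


(Ia)_n = sum_{k=1}^{n} k * v^k, v = 1/(1+i)
v = 0.952381
Sum computed term by term:
(Ia)_20 = 110.9506


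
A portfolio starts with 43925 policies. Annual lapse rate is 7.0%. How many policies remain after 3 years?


remaining = initial * (1 - lapse)^years
= 43925 * (1 - 0.07)^3
= 43925 * 0.804357
= 35331.3812


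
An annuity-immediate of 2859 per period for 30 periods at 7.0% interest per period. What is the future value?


FV = PMT * ((1+i)^n - 1) / i
= 2859 * ((1.07)^30 - 1) / 0.07
= 2859 * (7.612255 - 1) / 0.07
= 270063.3881


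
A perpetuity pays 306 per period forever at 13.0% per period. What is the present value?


PV = PMT / i
= 306 / 0.13
= 2353.8462


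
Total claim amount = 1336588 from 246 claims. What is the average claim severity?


severity = total / number
= 1336588 / 246
= 5433.2846


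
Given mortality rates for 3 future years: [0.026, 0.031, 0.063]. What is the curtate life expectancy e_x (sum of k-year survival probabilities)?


e_x = sum_{k=1}^{n} k_p_x
k_p_x values:
  1_p_x = 0.974
  2_p_x = 0.943806
  3_p_x = 0.884346
e_x = 2.8022


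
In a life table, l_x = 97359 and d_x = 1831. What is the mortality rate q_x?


q_x = d_x / l_x
= 1831 / 97359
= 0.0188


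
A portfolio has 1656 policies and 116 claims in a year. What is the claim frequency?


frequency = claims / policies
= 116 / 1656
= 0.07


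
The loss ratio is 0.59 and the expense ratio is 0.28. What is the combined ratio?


Combined ratio = loss ratio + expense ratio
= 0.59 + 0.28
= 0.87


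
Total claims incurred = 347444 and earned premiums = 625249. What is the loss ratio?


Loss ratio = claims / premiums
= 347444 / 625249
= 0.5557


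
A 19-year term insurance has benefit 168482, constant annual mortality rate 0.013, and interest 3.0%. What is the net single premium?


NSP = benefit * sum_{k=0}^{n-1} k_p_x * q * v^(k+1)
With constant q=0.013, v=0.970874
Sum = 0.167865
NSP = 168482 * 0.167865
= 28282.3069


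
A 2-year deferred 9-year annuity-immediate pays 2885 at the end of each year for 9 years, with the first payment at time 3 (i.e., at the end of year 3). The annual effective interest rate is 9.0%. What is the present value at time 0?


PV at time 2 of the 9-year annuity-immediate:
a_n = 2885 * (1-(1+0.09)^(-9))/0.09 = 17296.2873
Discount back 2 years to time 0:
PV = 17296.2873 * (1+0.09)^(-2)
= 17296.2873 * 0.84168
= 14557.939


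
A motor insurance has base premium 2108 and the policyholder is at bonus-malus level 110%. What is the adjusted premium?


adjusted = base * BM_level / 100
= 2108 * 110 / 100
= 2108 * 1.1
= 2318.8


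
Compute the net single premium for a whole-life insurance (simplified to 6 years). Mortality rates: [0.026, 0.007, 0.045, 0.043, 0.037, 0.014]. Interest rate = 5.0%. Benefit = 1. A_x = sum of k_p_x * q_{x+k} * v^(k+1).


v = 0.952381
Year 0: k_p_x=1.0, q=0.026, term=0.024762
Year 1: k_p_x=0.974, q=0.007, term=0.006184
Year 2: k_p_x=0.967182, q=0.045, term=0.037597
Year 3: k_p_x=0.923659, q=0.043, term=0.032676
Year 4: k_p_x=0.883941, q=0.037, term=0.025626
Year 5: k_p_x=0.851236, q=0.014, term=0.008893
A_x = 0.1357


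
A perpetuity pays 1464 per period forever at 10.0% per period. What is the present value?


PV = PMT / i
= 1464 / 0.1
= 14640.0


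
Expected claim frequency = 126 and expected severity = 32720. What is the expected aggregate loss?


E[S] = E[N] * E[X]
= 126 * 32720
= 4.1227e+06


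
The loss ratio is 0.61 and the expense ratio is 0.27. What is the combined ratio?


Combined ratio = loss ratio + expense ratio
= 0.61 + 0.27
= 0.88


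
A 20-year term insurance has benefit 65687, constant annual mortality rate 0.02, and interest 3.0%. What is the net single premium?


NSP = benefit * sum_{k=0}^{n-1} k_p_x * q * v^(k+1)
With constant q=0.02, v=0.970874
Sum = 0.252145
NSP = 65687 * 0.252145
= 16562.6264


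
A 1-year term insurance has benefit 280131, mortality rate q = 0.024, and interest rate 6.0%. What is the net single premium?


NSP = benefit * q * v
v = 1/(1+i) = 0.943396
NSP = 280131 * 0.024 * 0.943396
= 6342.5887


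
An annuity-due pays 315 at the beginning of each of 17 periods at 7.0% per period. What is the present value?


PV_due = PMT * (1-(1+i)^(-n))/i * (1+i)
PV_immediate = 3075.4152
PV_due = 3075.4152 * 1.07
= 3290.6943


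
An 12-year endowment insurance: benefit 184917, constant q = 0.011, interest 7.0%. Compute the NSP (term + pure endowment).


Term component = 15348.03
Pure endowment = 12_p_x * v^12 * benefit = 0.8757 * 0.444012 * 184917 = 71899.688
NSP = 87247.718


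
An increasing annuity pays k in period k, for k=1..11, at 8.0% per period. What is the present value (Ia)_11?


(Ia)_n = sum_{k=1}^{n} k * v^k, v = 1/(1+i)
v = 0.925926
Sum computed term by term:
(Ia)_11 = 37.4046


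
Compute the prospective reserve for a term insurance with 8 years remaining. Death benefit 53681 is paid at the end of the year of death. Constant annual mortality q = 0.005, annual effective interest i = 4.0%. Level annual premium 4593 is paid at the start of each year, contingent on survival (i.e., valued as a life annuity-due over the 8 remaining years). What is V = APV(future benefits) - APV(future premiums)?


v = 1/(1+i) = 0.961538
APV(future benefits) per unit = sum_{k=0}^{7} k_p_x * q * v^(k+1) = 0.033115
APV(future benefits) = 53681 * 0.033115 = 1777.6225
Life annuity-due factor ä_{x:8} = sum_{k=0}^{7} k_p_x * v^k = 6.887828
APV(future premiums) = 4593 * 6.887828 = 31635.7923
V = 1777.6225 - 31635.7923
= -29858.1698


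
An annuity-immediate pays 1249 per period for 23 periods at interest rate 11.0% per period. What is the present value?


PV = PMT * (1 - (1+i)^(-n)) / i
= 1249 * (1 - (1+0.11)^(-23)) / 0.11
= 1249 * (1 - 0.090693) / 0.11
= 1249 * 8.266432
= 10324.7731


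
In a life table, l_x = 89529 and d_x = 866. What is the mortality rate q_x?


q_x = d_x / l_x
= 866 / 89529
= 0.0097


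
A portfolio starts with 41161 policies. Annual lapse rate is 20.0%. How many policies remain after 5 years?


remaining = initial * (1 - lapse)^years
= 41161 * (1 - 0.2)^5
= 41161 * 0.32768
= 13487.6365


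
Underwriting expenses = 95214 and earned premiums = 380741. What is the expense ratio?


Expense ratio = expenses / premiums
= 95214 / 380741
= 0.2501


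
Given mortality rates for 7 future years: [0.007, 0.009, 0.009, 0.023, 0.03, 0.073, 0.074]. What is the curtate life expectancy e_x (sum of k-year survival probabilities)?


e_x = sum_{k=1}^{n} k_p_x
k_p_x values:
  1_p_x = 0.993
  2_p_x = 0.984063
  3_p_x = 0.975206
  4_p_x = 0.952777
  5_p_x = 0.924193
  6_p_x = 0.856727
  7_p_x = 0.793329
e_x = 6.4793


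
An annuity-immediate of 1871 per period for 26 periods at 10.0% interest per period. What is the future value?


FV = PMT * ((1+i)^n - 1) / i
= 1871 * ((1.1)^26 - 1) / 0.1
= 1871 * (11.918177 - 1) / 0.1
= 204279.083


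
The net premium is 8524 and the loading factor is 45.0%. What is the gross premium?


Gross = net * (1 + loading)
= 8524 * (1 + 0.45)
= 8524 * 1.45
= 12359.8


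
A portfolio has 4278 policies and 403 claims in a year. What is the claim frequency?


frequency = claims / policies
= 403 / 4278
= 0.0942


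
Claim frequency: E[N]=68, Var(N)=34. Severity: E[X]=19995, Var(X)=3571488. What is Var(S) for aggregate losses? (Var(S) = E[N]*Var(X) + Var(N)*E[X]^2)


Var(S) = E[N]*Var(X) + Var(N)*E[X]^2
= 68*3571488 + 34*19995^2
= 242861184 + 13593200850
= 1.3836e+10


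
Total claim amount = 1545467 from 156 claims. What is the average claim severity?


severity = total / number
= 1545467 / 156
= 9906.8397


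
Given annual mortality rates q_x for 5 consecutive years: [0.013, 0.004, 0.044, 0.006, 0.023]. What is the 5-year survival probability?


p_k = 1 - q_k for each year
Survival = product of (1 - q_k)
= 0.987 * 0.996 * 0.956 * 0.994 * 0.977
= 0.9127


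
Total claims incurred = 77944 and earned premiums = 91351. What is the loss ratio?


Loss ratio = claims / premiums
= 77944 / 91351
= 0.8532


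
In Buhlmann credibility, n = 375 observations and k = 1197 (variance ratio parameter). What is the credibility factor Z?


Z = n / (n + k)
= 375 / (375 + 1197)
= 375 / 1572
= 0.2385


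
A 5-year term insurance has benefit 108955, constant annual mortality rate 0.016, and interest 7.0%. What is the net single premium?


NSP = benefit * sum_{k=0}^{n-1} k_p_x * q * v^(k+1)
With constant q=0.016, v=0.934579
Sum = 0.063676
NSP = 108955 * 0.063676
= 6937.7768


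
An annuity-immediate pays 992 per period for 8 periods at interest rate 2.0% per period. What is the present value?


PV = PMT * (1 - (1+i)^(-n)) / i
= 992 * (1 - (1+0.02)^(-8)) / 0.02
= 992 * (1 - 0.85349) / 0.02
= 992 * 7.325481
= 7266.8776


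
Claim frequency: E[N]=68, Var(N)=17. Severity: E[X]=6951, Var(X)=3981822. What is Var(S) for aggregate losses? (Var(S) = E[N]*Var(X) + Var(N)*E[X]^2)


Var(S) = E[N]*Var(X) + Var(N)*E[X]^2
= 68*3981822 + 17*6951^2
= 270763896 + 821378817
= 1.0921e+09


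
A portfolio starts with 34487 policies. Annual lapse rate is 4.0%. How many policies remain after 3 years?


remaining = initial * (1 - lapse)^years
= 34487 * (1 - 0.04)^3
= 34487 * 0.884736
= 30511.8904


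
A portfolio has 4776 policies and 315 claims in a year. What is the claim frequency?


frequency = claims / policies
= 315 / 4776
= 0.066


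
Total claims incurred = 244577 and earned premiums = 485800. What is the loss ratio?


Loss ratio = claims / premiums
= 244577 / 485800
= 0.5035


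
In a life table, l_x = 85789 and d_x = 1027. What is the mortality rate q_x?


q_x = d_x / l_x
= 1027 / 85789
= 0.012


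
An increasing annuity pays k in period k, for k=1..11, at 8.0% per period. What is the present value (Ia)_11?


(Ia)_n = sum_{k=1}^{n} k * v^k, v = 1/(1+i)
v = 0.925926
Sum computed term by term:
(Ia)_11 = 37.4046


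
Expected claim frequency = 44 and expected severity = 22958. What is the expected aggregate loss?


E[S] = E[N] * E[X]
= 44 * 22958
= 1.0102e+06


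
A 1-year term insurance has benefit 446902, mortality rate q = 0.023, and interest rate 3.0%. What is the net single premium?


NSP = benefit * q * v
v = 1/(1+i) = 0.970874
NSP = 446902 * 0.023 * 0.970874
= 9979.365


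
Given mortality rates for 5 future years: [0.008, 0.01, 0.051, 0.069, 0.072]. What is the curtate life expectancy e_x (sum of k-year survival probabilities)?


e_x = sum_{k=1}^{n} k_p_x
k_p_x values:
  1_p_x = 0.992
  2_p_x = 0.98208
  3_p_x = 0.931994
  4_p_x = 0.867686
  5_p_x = 0.805213
e_x = 4.579


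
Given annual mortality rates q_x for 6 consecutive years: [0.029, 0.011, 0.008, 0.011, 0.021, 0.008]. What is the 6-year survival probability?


p_k = 1 - q_k for each year
Survival = product of (1 - q_k)
= 0.971 * 0.989 * 0.992 * 0.989 * 0.979 * 0.992
= 0.915


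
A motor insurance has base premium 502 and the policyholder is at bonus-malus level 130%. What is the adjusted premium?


adjusted = base * BM_level / 100
= 502 * 130 / 100
= 502 * 1.3
= 652.6


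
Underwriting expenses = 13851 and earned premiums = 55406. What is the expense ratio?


Expense ratio = expenses / premiums
= 13851 / 55406
= 0.25


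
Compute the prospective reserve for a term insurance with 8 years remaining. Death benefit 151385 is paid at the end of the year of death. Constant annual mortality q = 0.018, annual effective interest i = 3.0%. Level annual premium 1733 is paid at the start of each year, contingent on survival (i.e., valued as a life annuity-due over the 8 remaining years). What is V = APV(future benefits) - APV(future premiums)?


v = 1/(1+i) = 0.970874
APV(future benefits) per unit = sum_{k=0}^{7} k_p_x * q * v^(k+1) = 0.119009
APV(future benefits) = 151385 * 0.119009 = 18016.1172
Life annuity-due factor ä_{x:8} = sum_{k=0}^{7} k_p_x * v^k = 6.809937
APV(future premiums) = 1733 * 6.809937 = 11801.6202
V = 18016.1172 - 11801.6202
= 6214.497


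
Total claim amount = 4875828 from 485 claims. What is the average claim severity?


severity = total / number
= 4875828 / 485
= 10053.2536


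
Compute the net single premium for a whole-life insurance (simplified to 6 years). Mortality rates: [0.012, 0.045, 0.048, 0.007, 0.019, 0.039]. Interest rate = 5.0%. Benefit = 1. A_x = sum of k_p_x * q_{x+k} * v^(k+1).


v = 0.952381
Year 0: k_p_x=1.0, q=0.012, term=0.011429
Year 1: k_p_x=0.988, q=0.045, term=0.040327
Year 2: k_p_x=0.94354, q=0.048, term=0.039123
Year 3: k_p_x=0.89825, q=0.007, term=0.005173
Year 4: k_p_x=0.891962, q=0.019, term=0.013279
Year 5: k_p_x=0.875015, q=0.039, term=0.025465
A_x = 0.1348


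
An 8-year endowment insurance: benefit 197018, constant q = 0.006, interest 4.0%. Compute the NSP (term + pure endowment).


Term component = 7803.3303
Pure endowment = 8_p_x * v^8 * benefit = 0.952996 * 0.73069 * 197018 = 137192.4674
NSP = 144995.7977


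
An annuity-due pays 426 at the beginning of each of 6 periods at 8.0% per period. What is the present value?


PV_due = PMT * (1-(1+i)^(-n))/i * (1+i)
PV_immediate = 1969.3467
PV_due = 1969.3467 * 1.08
= 2126.8945


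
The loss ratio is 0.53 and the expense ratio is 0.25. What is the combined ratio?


Combined ratio = loss ratio + expense ratio
= 0.53 + 0.25
= 0.78


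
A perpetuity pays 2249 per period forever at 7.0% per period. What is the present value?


PV = PMT / i
= 2249 / 0.07
= 32128.5714


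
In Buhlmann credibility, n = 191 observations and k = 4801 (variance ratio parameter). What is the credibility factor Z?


Z = n / (n + k)
= 191 / (191 + 4801)
= 191 / 4992
= 0.0383


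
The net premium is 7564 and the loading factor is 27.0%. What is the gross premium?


Gross = net * (1 + loading)
= 7564 * (1 + 0.27)
= 7564 * 1.27
= 9606.28


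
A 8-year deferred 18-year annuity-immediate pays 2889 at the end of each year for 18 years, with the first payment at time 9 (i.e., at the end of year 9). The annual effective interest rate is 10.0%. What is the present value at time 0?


PV at time 8 of the 18-year annuity-immediate:
a_n = 2889 * (1-(1+0.1)^(-18))/0.1 = 23693.8796
Discount back 8 years to time 0:
PV = 23693.8796 * (1+0.1)^(-8)
= 23693.8796 * 0.466507
= 11053.3697


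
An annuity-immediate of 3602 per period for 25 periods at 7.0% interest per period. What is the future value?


FV = PMT * ((1+i)^n - 1) / i
= 3602 * ((1.07)^25 - 1) / 0.07
= 3602 * (5.427433 - 1) / 0.07
= 227823.0339


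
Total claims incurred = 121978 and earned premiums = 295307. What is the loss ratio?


Loss ratio = claims / premiums
= 121978 / 295307
= 0.4131


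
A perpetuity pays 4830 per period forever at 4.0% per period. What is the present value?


PV = PMT / i
= 4830 / 0.04
= 120750.0


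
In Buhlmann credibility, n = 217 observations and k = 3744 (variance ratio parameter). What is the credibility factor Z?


Z = n / (n + k)
= 217 / (217 + 3744)
= 217 / 3961
= 0.0548


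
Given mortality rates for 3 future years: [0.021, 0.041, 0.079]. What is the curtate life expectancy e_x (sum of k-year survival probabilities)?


e_x = sum_{k=1}^{n} k_p_x
k_p_x values:
  1_p_x = 0.979
  2_p_x = 0.938861
  3_p_x = 0.864691
e_x = 2.7826


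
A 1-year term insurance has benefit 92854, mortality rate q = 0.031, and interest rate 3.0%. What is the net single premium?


NSP = benefit * q * v
v = 1/(1+i) = 0.970874
NSP = 92854 * 0.031 * 0.970874
= 2794.635


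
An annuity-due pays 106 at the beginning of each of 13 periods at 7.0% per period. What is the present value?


PV_due = PMT * (1-(1+i)^(-n))/i * (1+i)
PV_immediate = 885.911
PV_due = 885.911 * 1.07
= 947.9247


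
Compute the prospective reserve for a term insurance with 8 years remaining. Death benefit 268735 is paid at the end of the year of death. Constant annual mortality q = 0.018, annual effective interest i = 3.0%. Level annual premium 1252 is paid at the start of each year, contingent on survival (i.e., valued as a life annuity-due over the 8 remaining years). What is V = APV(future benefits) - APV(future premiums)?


v = 1/(1+i) = 0.970874
APV(future benefits) per unit = sum_{k=0}^{7} k_p_x * q * v^(k+1) = 0.119009
APV(future benefits) = 268735 * 0.119009 = 31981.7766
Life annuity-due factor ä_{x:8} = sum_{k=0}^{7} k_p_x * v^k = 6.809937
APV(future premiums) = 1252 * 6.809937 = 8526.0407
V = 31981.7766 - 8526.0407
= 23455.7359


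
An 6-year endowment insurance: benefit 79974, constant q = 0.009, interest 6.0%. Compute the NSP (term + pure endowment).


Term component = 3465.9446
Pure endowment = 6_p_x * v^6 * benefit = 0.947201 * 0.704961 * 79974 = 53401.7579
NSP = 56867.7025


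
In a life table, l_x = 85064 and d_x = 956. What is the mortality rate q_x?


q_x = d_x / l_x
= 956 / 85064
= 0.0112


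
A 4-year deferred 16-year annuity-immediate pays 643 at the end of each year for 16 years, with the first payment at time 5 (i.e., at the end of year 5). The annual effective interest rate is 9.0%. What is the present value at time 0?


PV at time 4 of the 16-year annuity-immediate:
a_n = 643 * (1-(1+0.09)^(-16))/0.09 = 5344.9749
Discount back 4 years to time 0:
PV = 5344.9749 * (1+0.09)^(-4)
= 5344.9749 * 0.708425
= 3786.515


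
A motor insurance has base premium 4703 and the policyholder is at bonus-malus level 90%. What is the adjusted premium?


adjusted = base * BM_level / 100
= 4703 * 90 / 100
= 4703 * 0.9
= 4232.7


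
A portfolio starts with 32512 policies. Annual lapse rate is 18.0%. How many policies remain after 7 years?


remaining = initial * (1 - lapse)^years
= 32512 * (1 - 0.18)^7
= 32512 * 0.249285
= 8104.7692


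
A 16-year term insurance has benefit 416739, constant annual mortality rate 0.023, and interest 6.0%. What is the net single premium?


NSP = benefit * sum_{k=0}^{n-1} k_p_x * q * v^(k+1)
With constant q=0.023, v=0.943396
Sum = 0.201934
NSP = 416739 * 0.201934
= 84153.8631


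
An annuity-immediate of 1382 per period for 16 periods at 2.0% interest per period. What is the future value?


FV = PMT * ((1+i)^n - 1) / i
= 1382 * ((1.02)^16 - 1) / 0.02
= 1382 * (1.372786 - 1) / 0.02
= 25759.4922


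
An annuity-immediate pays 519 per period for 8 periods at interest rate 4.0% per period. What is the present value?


PV = PMT * (1 - (1+i)^(-n)) / i
= 519 * (1 - (1+0.04)^(-8)) / 0.04
= 519 * (1 - 0.73069) / 0.04
= 519 * 6.732745
= 3494.2946


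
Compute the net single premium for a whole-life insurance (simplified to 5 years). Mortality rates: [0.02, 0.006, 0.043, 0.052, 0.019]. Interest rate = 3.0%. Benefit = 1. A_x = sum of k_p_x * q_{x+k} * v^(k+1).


v = 0.970874
Year 0: k_p_x=1.0, q=0.02, term=0.019417
Year 1: k_p_x=0.98, q=0.006, term=0.005542
Year 2: k_p_x=0.97412, q=0.043, term=0.038333
Year 3: k_p_x=0.932233, q=0.052, term=0.04307
Year 4: k_p_x=0.883757, q=0.019, term=0.014484
A_x = 0.1208


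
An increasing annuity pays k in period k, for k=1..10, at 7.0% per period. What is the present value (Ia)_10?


(Ia)_n = sum_{k=1}^{n} k * v^k, v = 1/(1+i)
v = 0.934579
Sum computed term by term:
(Ia)_10 = 34.7391


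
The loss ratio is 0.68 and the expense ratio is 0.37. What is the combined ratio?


Combined ratio = loss ratio + expense ratio
= 0.68 + 0.37
= 1.05


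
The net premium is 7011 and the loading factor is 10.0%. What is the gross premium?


Gross = net * (1 + loading)
= 7011 * (1 + 0.1)
= 7011 * 1.1
= 7712.1


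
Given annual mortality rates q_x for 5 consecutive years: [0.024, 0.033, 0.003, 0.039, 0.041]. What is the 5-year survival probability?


p_k = 1 - q_k for each year
Survival = product of (1 - q_k)
= 0.976 * 0.967 * 0.997 * 0.961 * 0.959
= 0.8672


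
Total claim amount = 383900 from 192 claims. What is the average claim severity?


severity = total / number
= 383900 / 192
= 1999.4792


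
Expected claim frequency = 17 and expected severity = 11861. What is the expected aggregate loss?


E[S] = E[N] * E[X]
= 17 * 11861
= 201637


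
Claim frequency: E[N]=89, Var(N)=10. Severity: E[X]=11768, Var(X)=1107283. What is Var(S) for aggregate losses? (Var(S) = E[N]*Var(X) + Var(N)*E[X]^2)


Var(S) = E[N]*Var(X) + Var(N)*E[X]^2
= 89*1107283 + 10*11768^2
= 98548187 + 1384858240
= 1.4834e+09


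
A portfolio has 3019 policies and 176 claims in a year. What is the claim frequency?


frequency = claims / policies
= 176 / 3019
= 0.0583


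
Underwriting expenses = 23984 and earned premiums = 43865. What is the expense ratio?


Expense ratio = expenses / premiums
= 23984 / 43865
= 0.5468


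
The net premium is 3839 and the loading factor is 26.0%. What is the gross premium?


Gross = net * (1 + loading)
= 3839 * (1 + 0.26)
= 3839 * 1.26
= 4837.14


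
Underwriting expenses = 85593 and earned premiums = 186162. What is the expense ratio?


Expense ratio = expenses / premiums
= 85593 / 186162
= 0.4598


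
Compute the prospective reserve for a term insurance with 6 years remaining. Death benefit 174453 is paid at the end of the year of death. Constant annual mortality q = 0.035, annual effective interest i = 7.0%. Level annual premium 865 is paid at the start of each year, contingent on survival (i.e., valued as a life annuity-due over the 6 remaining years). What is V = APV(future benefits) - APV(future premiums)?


v = 1/(1+i) = 0.934579
APV(future benefits) per unit = sum_{k=0}^{5} k_p_x * q * v^(k+1) = 0.153967
APV(future benefits) = 174453 * 0.153967 = 26860.075
Life annuity-due factor ä_{x:6} = sum_{k=0}^{5} k_p_x * v^k = 4.707003
APV(future premiums) = 865 * 4.707003 = 4071.5579
V = 26860.075 - 4071.5579
= 22788.5171


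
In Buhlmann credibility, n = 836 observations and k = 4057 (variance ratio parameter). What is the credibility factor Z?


Z = n / (n + k)
= 836 / (836 + 4057)
= 836 / 4893
= 0.1709


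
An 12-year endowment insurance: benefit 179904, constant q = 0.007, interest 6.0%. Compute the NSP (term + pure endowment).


Term component = 10210.0634
Pure endowment = 12_p_x * v^12 * benefit = 0.91916 * 0.496969 * 179904 = 82179.1071
NSP = 92389.1706


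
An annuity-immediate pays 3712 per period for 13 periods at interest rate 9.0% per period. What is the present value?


PV = PMT * (1 - (1+i)^(-n)) / i
= 3712 * (1 - (1+0.09)^(-13)) / 0.09
= 3712 * (1 - 0.326179) / 0.09
= 3712 * 7.486904
= 27791.3874


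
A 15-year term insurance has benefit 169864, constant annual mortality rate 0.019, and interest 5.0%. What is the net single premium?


NSP = benefit * sum_{k=0}^{n-1} k_p_x * q * v^(k+1)
With constant q=0.019, v=0.952381
Sum = 0.176028
NSP = 169864 * 0.176028
= 29900.7885


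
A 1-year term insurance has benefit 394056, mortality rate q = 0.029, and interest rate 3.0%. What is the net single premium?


NSP = benefit * q * v
v = 1/(1+i) = 0.970874
NSP = 394056 * 0.029 * 0.970874
= 11094.7806


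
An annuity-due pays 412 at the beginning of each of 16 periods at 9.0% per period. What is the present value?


PV_due = PMT * (1-(1+i)^(-n))/i * (1+i)
PV_immediate = 3424.774
PV_due = 3424.774 * 1.09
= 3733.0036
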